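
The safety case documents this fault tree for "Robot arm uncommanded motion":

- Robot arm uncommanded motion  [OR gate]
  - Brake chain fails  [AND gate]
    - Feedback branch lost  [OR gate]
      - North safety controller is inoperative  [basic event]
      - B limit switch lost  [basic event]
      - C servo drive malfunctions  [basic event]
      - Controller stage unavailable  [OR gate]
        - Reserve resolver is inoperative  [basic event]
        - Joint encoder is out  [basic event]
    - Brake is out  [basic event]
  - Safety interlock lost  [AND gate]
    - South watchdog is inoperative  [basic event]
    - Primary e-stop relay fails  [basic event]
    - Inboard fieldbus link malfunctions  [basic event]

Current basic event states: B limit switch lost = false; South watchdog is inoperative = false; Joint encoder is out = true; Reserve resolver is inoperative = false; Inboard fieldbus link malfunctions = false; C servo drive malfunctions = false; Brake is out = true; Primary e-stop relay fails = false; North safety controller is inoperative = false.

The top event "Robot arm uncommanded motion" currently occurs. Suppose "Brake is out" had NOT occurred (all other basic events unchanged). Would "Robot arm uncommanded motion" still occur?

No

Counterfactual: set "Brake is out" to not occurred.
Controller stage unavailable [OR]: Reserve resolver is inoperative=not, Joint encoder is out=occurs → at least one input occurs → occurs.
Feedback branch lost [OR]: North safety controller is inoperative=not, B limit switch lost=not, C servo drive malfunctions=not, Controller stage unavailable=occurs → at least one input occurs → occurs.
Brake chain fails [AND]: Feedback branch lost=occurs, Brake is out=not → not all inputs occur → does not occur.
Safety interlock lost [AND]: South watchdog is inoperative=not, Primary e-stop relay fails=not, Inboard fieldbus link malfunctions=not → not all inputs occur → does not occur.
Robot arm uncommanded motion [OR]: Brake chain fails=not, Safety interlock lost=not → no input occurs → does not occur.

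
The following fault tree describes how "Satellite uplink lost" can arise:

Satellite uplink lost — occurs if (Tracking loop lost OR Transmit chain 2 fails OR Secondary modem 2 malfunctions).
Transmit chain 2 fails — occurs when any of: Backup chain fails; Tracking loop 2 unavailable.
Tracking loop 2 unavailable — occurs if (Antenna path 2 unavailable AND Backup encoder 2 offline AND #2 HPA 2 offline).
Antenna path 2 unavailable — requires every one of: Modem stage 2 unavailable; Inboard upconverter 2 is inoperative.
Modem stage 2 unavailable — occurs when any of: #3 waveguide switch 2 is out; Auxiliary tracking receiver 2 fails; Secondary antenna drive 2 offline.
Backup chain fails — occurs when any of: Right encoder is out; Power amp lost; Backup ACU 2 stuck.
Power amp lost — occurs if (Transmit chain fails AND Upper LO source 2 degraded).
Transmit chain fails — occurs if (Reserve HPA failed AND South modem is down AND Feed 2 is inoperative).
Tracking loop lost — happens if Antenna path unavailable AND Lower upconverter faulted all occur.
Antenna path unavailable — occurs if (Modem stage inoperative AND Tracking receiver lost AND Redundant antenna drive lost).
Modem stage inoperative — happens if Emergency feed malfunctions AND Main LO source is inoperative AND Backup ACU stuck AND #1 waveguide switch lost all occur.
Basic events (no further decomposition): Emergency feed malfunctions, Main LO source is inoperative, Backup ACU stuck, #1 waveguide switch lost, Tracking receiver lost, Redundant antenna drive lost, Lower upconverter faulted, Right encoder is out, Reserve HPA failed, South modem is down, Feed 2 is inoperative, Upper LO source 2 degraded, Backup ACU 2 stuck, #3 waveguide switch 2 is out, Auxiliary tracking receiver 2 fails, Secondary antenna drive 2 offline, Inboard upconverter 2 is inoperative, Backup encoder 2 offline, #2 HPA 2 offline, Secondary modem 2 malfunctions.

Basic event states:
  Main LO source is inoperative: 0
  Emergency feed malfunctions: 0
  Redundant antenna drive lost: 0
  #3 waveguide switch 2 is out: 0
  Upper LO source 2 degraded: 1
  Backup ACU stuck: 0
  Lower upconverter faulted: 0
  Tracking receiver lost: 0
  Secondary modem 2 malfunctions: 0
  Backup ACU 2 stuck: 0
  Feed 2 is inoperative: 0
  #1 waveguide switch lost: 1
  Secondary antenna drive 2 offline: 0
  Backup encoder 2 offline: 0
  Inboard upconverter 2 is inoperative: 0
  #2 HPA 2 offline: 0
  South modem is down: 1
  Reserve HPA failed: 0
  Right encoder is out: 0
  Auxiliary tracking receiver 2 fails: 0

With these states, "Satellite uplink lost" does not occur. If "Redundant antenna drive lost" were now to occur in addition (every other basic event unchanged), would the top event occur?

Counterfactual: set "Redundant antenna drive lost" to occurred.
Modem stage inoperative [AND]: Emergency feed malfunctions=not, Main LO source is inoperative=not, Backup ACU stuck=not, #1 waveguide switch lost=occurs → not all inputs occur → does not occur.
Antenna path unavailable [AND]: Modem stage inoperative=not, Tracking receiver lost=not, Redundant antenna drive lost=occurs → not all inputs occur → does not occur.
Tracking loop lost [AND]: Antenna path unavailable=not, Lower upconverter faulted=not → not all inputs occur → does not occur.
Transmit chain fails [AND]: Reserve HPA failed=not, South modem is down=occurs, Feed 2 is inoperative=not → not all inputs occur → does not occur.
Power amp lost [AND]: Transmit chain fails=not, Upper LO source 2 degraded=occurs → not all inputs occur → does not occur.
Backup chain fails [OR]: Right encoder is out=not, Power amp lost=not, Backup ACU 2 stuck=not → no input occurs → does not occur.
Modem stage 2 unavailable [OR]: #3 waveguide switch 2 is out=not, Auxiliary tracking receiver 2 fails=not, Secondary antenna drive 2 offline=not → no input occurs → does not occur.
Antenna path 2 unavailable [AND]: Modem stage 2 unavailable=not, Inboard upconverter 2 is inoperative=not → not all inputs occur → does not occur.
Tracking loop 2 unavailable [AND]: Antenna path 2 unavailable=not, Backup encoder 2 offline=not, #2 HPA 2 offline=not → not all inputs occur → does not occur.
Transmit chain 2 fails [OR]: Backup chain fails=not, Tracking loop 2 unavailable=not → no input occurs → does not occur.
Satellite uplink lost [OR]: Tracking loop lost=not, Transmit chain 2 fails=not, Secondary modem 2 malfunctions=not → no input occurs → does not occur.

No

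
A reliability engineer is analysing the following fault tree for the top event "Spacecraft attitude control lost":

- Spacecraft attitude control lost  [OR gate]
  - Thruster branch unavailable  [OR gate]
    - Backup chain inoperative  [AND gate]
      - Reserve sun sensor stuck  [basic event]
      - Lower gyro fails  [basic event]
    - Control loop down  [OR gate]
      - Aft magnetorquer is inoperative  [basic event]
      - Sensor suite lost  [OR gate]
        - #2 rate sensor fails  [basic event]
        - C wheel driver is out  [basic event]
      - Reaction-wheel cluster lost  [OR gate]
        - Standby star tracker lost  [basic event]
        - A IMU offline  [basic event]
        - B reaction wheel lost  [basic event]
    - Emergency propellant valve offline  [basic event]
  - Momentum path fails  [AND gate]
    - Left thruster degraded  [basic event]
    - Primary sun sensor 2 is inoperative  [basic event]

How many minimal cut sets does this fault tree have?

Backup chain inoperative [AND]: one cut set from each child combined → 1 × 1 = 1 cut set(s).
Sensor suite lost [OR]: union of children's cut sets → 2 cut set(s).
Reaction-wheel cluster lost [OR]: union of children's cut sets → 3 cut set(s).
Control loop down [OR]: union of children's cut sets → 6 cut set(s).
Thruster branch unavailable [OR]: union of children's cut sets → 8 cut set(s).
Momentum path fails [AND]: one cut set from each child combined → 1 × 1 = 1 cut set(s).
Spacecraft attitude control lost [OR]: union of children's cut sets → 9 cut set(s).
Minimal cut sets: {Lower gyro fails, Reserve sun sensor stuck}; {Aft magnetorquer is inoperative}; {#2 rate sensor fails}; {C wheel driver is out}; {Standby star tracker lost}; {A IMU offline}; {B reaction wheel lost}; {Emergency propellant valve offline}; {Left thruster degraded, Primary sun sensor 2 is inoperative}.

9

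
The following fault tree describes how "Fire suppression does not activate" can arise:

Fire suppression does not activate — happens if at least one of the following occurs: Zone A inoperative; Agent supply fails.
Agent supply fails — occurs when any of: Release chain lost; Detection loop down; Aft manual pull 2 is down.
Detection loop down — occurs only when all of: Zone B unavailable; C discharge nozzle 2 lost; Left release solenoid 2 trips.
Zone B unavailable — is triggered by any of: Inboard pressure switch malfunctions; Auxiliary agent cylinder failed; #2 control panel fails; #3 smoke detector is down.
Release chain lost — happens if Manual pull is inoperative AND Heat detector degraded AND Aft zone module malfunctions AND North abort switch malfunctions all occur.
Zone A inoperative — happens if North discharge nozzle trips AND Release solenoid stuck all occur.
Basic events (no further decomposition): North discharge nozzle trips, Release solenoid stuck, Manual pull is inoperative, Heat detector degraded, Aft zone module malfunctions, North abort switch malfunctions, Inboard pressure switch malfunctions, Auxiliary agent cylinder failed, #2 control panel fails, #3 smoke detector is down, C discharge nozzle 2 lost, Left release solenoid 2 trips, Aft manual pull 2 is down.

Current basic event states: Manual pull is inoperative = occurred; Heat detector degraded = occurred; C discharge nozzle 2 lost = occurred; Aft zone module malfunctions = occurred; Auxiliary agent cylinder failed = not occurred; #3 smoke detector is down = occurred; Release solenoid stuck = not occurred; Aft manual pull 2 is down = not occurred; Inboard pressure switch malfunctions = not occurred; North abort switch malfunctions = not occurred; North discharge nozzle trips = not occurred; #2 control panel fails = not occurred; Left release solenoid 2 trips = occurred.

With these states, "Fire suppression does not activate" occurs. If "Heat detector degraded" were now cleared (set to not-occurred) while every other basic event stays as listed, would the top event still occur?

Counterfactual: set "Heat detector degraded" to not occurred.
Zone A inoperative [AND]: North discharge nozzle trips=not, Release solenoid stuck=not → not all inputs occur → does not occur.
Release chain lost [AND]: Manual pull is inoperative=occurs, Heat detector degraded=not, Aft zone module malfunctions=occurs, North abort switch malfunctions=not → not all inputs occur → does not occur.
Zone B unavailable [OR]: Inboard pressure switch malfunctions=not, Auxiliary agent cylinder failed=not, #2 control panel fails=not, #3 smoke detector is down=occurs → at least one input occurs → occurs.
Detection loop down [AND]: Zone B unavailable=occurs, C discharge nozzle 2 lost=occurs, Left release solenoid 2 trips=occurs → all inputs occur → occurs.
Agent supply fails [OR]: Release chain lost=not, Detection loop down=occurs, Aft manual pull 2 is down=not → at least one input occurs → occurs.
Fire suppression does not activate [OR]: Zone A inoperative=not, Agent supply fails=occurs → at least one input occurs → occurs.

Yes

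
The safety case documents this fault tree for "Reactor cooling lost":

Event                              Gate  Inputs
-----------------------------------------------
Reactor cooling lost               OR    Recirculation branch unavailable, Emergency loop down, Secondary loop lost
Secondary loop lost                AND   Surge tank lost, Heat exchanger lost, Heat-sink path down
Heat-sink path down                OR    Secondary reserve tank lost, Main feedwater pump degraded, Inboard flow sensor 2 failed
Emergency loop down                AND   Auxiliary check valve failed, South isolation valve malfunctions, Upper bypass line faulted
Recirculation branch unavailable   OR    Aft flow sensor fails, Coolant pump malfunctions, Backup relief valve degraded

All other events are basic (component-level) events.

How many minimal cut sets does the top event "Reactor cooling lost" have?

7

Recirculation branch unavailable [OR]: union of children's cut sets → 3 cut set(s).
Emergency loop down [AND]: one cut set from each child combined → 1 × 1 × 1 = 1 cut set(s).
Heat-sink path down [OR]: union of children's cut sets → 3 cut set(s).
Secondary loop lost [AND]: one cut set from each child combined → 1 × 1 × 3 = 3 cut set(s).
Reactor cooling lost [OR]: union of children's cut sets → 7 cut set(s).
Minimal cut sets: {Aft flow sensor fails}; {Coolant pump malfunctions}; {Backup relief valve degraded}; {Auxiliary check valve failed, South isolation valve malfunctions, Upper bypass line faulted}; {Heat exchanger lost, Secondary reserve tank lost, Surge tank lost}; {Heat exchanger lost, Main feedwater pump degraded, Surge tank lost}; {Heat exchanger lost, Inboard flow sensor 2 failed, Surge tank lost}.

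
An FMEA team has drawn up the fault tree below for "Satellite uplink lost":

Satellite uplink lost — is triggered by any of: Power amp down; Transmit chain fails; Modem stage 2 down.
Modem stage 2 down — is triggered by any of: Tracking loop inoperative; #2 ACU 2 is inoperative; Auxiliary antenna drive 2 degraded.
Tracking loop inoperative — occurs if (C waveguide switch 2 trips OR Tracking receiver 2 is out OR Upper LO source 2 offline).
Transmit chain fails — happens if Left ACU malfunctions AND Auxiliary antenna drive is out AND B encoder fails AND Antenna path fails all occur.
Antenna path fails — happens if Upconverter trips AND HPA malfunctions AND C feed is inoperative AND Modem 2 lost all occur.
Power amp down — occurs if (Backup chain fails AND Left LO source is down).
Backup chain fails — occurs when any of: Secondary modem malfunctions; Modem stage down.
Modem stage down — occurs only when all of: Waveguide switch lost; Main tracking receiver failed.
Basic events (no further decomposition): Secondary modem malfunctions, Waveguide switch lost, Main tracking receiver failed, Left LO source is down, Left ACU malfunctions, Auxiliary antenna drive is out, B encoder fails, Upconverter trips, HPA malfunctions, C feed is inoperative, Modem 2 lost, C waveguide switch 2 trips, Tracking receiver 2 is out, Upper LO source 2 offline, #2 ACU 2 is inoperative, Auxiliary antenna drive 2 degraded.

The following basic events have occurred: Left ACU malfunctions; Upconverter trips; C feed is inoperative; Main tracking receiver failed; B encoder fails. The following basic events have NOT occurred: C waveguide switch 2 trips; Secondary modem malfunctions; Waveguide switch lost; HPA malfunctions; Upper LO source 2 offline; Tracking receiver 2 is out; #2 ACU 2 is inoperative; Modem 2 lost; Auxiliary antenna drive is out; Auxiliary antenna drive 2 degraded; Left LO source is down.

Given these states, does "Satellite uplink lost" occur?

Modem stage down [AND]: Waveguide switch lost=not, Main tracking receiver failed=occurs → not all inputs occur → does not occur.
Backup chain fails [OR]: Secondary modem malfunctions=not, Modem stage down=not → no input occurs → does not occur.
Power amp down [AND]: Backup chain fails=not, Left LO source is down=not → not all inputs occur → does not occur.
Antenna path fails [AND]: Upconverter trips=occurs, HPA malfunctions=not, C feed is inoperative=occurs, Modem 2 lost=not → not all inputs occur → does not occur.
Transmit chain fails [AND]: Left ACU malfunctions=occurs, Auxiliary antenna drive is out=not, B encoder fails=occurs, Antenna path fails=not → not all inputs occur → does not occur.
Tracking loop inoperative [OR]: C waveguide switch 2 trips=not, Tracking receiver 2 is out=not, Upper LO source 2 offline=not → no input occurs → does not occur.
Modem stage 2 down [OR]: Tracking loop inoperative=not, #2 ACU 2 is inoperative=not, Auxiliary antenna drive 2 degraded=not → no input occurs → does not occur.
Satellite uplink lost [OR]: Power amp down=not, Transmit chain fails=not, Modem stage 2 down=not → no input occurs → does not occur.

No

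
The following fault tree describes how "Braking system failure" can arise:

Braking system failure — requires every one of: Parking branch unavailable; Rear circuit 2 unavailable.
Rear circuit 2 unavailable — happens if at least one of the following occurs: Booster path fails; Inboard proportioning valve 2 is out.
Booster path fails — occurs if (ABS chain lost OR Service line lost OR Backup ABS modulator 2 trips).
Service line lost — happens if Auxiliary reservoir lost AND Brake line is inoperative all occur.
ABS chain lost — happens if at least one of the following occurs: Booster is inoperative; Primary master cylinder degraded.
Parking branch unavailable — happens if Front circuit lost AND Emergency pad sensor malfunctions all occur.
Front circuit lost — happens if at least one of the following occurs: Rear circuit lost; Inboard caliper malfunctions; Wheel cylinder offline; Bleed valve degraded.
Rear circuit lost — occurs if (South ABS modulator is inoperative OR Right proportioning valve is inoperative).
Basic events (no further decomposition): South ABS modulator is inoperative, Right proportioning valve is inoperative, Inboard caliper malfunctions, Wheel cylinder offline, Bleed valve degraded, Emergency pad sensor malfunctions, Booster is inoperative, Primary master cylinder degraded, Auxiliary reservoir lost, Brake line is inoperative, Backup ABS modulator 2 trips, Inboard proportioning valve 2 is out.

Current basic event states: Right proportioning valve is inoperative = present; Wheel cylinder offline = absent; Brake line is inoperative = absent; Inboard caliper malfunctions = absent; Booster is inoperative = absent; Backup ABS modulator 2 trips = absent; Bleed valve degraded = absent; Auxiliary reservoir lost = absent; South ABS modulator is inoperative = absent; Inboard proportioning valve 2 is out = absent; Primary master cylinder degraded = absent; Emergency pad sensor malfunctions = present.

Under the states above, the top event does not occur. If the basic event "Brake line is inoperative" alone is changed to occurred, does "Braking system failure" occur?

Counterfactual: set "Brake line is inoperative" to occurred.
Rear circuit lost [OR]: South ABS modulator is inoperative=not, Right proportioning valve is inoperative=occurs → at least one input occurs → occurs.
Front circuit lost [OR]: Rear circuit lost=occurs, Inboard caliper malfunctions=not, Wheel cylinder offline=not, Bleed valve degraded=not → at least one input occurs → occurs.
Parking branch unavailable [AND]: Front circuit lost=occurs, Emergency pad sensor malfunctions=occurs → all inputs occur → occurs.
ABS chain lost [OR]: Booster is inoperative=not, Primary master cylinder degraded=not → no input occurs → does not occur.
Service line lost [AND]: Auxiliary reservoir lost=not, Brake line is inoperative=occurs → not all inputs occur → does not occur.
Booster path fails [OR]: ABS chain lost=not, Service line lost=not, Backup ABS modulator 2 trips=not → no input occurs → does not occur.
Rear circuit 2 unavailable [OR]: Booster path fails=not, Inboard proportioning valve 2 is out=not → no input occurs → does not occur.
Braking system failure [AND]: Parking branch unavailable=occurs, Rear circuit 2 unavailable=not → not all inputs occur → does not occur.

No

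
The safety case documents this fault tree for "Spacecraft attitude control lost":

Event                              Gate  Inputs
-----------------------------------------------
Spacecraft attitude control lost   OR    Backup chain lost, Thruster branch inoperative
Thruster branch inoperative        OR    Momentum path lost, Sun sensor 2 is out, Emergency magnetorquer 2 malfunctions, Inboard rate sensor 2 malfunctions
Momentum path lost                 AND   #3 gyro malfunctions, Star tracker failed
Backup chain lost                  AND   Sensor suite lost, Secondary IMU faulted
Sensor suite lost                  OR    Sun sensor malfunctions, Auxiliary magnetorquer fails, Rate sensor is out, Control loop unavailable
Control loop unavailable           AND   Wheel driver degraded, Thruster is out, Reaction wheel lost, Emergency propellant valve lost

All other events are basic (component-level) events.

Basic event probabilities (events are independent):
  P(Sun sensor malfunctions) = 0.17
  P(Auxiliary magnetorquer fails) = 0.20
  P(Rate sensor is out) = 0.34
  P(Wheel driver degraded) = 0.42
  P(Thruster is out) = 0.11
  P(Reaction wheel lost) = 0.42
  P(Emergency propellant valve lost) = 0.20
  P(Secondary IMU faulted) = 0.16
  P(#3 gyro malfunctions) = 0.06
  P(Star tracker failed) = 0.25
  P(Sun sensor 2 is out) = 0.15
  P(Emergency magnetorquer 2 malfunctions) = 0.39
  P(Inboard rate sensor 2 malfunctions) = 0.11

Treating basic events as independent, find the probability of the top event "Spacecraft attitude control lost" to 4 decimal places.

P(Control loop unavailable) [AND] = 0.42 × 0.11 × 0.42 × 0.20 = 0.003881
P(Sensor suite lost) [OR] = 1 − (1−0.17) × (1−0.20) × (1−0.34) × (1−0.003881) = 0.563461
P(Backup chain lost) [AND] = 0.563461 × 0.16 = 0.090154
P(Momentum path lost) [AND] = 0.06 × 0.25 = 0.015000
P(Thruster branch inoperative) [OR] = 1 − (1−0.015000) × (1−0.15) × (1−0.39) × (1−0.11) = 0.545457
P(Spacecraft attitude control lost) [OR] = 1 − (1−0.090154) × (1−0.545457) = 0.586436
Rounded to 4 decimal places: P(Spacecraft attitude control lost) ≈ 0.5864.

0.5864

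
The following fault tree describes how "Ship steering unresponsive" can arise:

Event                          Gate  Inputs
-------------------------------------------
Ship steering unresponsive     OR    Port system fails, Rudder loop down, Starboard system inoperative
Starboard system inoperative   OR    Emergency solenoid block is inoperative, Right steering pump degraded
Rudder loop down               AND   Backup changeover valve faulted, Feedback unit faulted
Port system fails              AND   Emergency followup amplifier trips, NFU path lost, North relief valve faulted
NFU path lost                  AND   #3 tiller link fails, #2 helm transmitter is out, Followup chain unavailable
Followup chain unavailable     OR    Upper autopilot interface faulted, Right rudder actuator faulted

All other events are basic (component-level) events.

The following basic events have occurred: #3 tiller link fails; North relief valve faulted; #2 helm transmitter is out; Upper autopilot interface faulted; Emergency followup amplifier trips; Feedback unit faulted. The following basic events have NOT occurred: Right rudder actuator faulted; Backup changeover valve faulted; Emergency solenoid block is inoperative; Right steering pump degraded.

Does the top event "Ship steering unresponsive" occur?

Followup chain unavailable [OR]: Upper autopilot interface faulted=occurs, Right rudder actuator faulted=not → at least one input occurs → occurs.
NFU path lost [AND]: #3 tiller link fails=occurs, #2 helm transmitter is out=occurs, Followup chain unavailable=occurs → all inputs occur → occurs.
Port system fails [AND]: Emergency followup amplifier trips=occurs, NFU path lost=occurs, North relief valve faulted=occurs → all inputs occur → occurs.
Rudder loop down [AND]: Backup changeover valve faulted=not, Feedback unit faulted=occurs → not all inputs occur → does not occur.
Starboard system inoperative [OR]: Emergency solenoid block is inoperative=not, Right steering pump degraded=not → no input occurs → does not occur.
Ship steering unresponsive [OR]: Port system fails=occurs, Rudder loop down=not, Starboard system inoperative=not → at least one input occurs → occurs.

Yes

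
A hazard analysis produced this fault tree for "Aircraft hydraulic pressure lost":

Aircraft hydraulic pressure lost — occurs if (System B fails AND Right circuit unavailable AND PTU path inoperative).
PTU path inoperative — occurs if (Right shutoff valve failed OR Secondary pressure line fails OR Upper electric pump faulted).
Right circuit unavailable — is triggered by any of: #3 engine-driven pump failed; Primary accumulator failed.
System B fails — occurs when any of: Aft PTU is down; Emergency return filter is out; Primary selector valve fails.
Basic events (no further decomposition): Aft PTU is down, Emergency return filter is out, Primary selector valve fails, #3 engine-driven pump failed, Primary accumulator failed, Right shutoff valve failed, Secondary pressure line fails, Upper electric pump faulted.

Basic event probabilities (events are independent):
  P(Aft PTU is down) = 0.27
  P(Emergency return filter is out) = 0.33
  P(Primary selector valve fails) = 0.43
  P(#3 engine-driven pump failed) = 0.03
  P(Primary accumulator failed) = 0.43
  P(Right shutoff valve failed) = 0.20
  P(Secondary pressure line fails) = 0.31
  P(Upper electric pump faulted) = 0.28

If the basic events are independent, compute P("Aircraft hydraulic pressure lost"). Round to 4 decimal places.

P(System B fails) [OR] = 1 − (1−0.27) × (1−0.33) × (1−0.43) = 0.721213
P(Right circuit unavailable) [OR] = 1 − (1−0.03) × (1−0.43) = 0.447100
P(PTU path inoperative) [OR] = 1 − (1−0.20) × (1−0.31) × (1−0.28) = 0.602560
P(Aircraft hydraulic pressure lost) [AND] = 0.721213 × 0.447100 × 0.602560 = 0.194298
Rounded to 4 decimal places: P(Aircraft hydraulic pressure lost) ≈ 0.1943.

0.1943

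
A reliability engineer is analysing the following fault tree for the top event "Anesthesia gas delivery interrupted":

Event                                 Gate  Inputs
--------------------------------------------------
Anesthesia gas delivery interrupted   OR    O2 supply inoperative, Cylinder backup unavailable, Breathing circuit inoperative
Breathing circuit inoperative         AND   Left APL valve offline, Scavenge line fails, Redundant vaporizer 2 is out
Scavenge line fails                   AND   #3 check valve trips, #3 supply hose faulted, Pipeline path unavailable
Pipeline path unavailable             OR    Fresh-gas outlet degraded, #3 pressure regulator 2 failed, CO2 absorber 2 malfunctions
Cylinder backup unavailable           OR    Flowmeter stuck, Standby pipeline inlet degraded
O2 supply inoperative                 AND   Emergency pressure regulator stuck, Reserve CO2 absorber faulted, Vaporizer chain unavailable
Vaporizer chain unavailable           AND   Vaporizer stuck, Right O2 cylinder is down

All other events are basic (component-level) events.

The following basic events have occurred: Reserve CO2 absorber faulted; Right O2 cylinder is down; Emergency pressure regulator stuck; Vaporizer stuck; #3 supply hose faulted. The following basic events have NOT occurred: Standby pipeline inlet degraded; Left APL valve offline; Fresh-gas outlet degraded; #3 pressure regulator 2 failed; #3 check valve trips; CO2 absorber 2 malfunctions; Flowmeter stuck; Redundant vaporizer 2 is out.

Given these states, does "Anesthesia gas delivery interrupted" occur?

Yes

Vaporizer chain unavailable [AND]: Vaporizer stuck=occurs, Right O2 cylinder is down=occurs → all inputs occur → occurs.
O2 supply inoperative [AND]: Emergency pressure regulator stuck=occurs, Reserve CO2 absorber faulted=occurs, Vaporizer chain unavailable=occurs → all inputs occur → occurs.
Cylinder backup unavailable [OR]: Flowmeter stuck=not, Standby pipeline inlet degraded=not → no input occurs → does not occur.
Pipeline path unavailable [OR]: Fresh-gas outlet degraded=not, #3 pressure regulator 2 failed=not, CO2 absorber 2 malfunctions=not → no input occurs → does not occur.
Scavenge line fails [AND]: #3 check valve trips=not, #3 supply hose faulted=occurs, Pipeline path unavailable=not → not all inputs occur → does not occur.
Breathing circuit inoperative [AND]: Left APL valve offline=not, Scavenge line fails=not, Redundant vaporizer 2 is out=not → not all inputs occur → does not occur.
Anesthesia gas delivery interrupted [OR]: O2 supply inoperative=occurs, Cylinder backup unavailable=not, Breathing circuit inoperative=not → at least one input occurs → occurs.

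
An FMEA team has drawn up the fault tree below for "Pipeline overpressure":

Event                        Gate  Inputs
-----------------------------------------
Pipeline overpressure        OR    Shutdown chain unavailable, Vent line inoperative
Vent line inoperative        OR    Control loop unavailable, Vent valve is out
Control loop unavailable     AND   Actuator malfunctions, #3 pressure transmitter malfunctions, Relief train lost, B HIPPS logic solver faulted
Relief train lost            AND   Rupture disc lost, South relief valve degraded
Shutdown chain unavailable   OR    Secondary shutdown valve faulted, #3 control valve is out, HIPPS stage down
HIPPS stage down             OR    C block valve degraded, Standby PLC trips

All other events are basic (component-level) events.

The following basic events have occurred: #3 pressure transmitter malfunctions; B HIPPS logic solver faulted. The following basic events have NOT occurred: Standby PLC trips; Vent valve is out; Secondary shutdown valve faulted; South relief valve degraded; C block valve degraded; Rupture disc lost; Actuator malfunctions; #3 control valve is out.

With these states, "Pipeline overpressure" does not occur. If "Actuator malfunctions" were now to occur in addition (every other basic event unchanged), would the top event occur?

Counterfactual: set "Actuator malfunctions" to occurred.
HIPPS stage down [OR]: C block valve degraded=not, Standby PLC trips=not → no input occurs → does not occur.
Shutdown chain unavailable [OR]: Secondary shutdown valve faulted=not, #3 control valve is out=not, HIPPS stage down=not → no input occurs → does not occur.
Relief train lost [AND]: Rupture disc lost=not, South relief valve degraded=not → not all inputs occur → does not occur.
Control loop unavailable [AND]: Actuator malfunctions=occurs, #3 pressure transmitter malfunctions=occurs, Relief train lost=not, B HIPPS logic solver faulted=occurs → not all inputs occur → does not occur.
Vent line inoperative [OR]: Control loop unavailable=not, Vent valve is out=not → no input occurs → does not occur.
Pipeline overpressure [OR]: Shutdown chain unavailable=not, Vent line inoperative=not → no input occurs → does not occur.

No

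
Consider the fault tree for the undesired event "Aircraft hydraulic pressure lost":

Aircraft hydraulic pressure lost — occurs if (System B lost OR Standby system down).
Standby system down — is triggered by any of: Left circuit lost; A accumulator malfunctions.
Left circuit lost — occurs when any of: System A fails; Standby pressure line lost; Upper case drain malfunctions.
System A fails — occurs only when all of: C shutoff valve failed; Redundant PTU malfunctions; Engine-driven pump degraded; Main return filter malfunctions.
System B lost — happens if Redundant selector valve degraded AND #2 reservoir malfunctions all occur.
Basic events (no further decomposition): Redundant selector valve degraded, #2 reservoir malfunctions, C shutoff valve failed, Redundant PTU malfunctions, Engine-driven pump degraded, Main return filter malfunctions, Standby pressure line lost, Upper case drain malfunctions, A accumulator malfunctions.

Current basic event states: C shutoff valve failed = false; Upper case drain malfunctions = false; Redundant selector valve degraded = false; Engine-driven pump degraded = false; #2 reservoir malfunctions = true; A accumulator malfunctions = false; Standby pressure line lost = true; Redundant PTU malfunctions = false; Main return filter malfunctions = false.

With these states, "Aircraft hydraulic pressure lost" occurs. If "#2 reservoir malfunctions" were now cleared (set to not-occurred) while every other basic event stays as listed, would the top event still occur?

Counterfactual: set "#2 reservoir malfunctions" to not occurred.
System B lost [AND]: Redundant selector valve degraded=not, #2 reservoir malfunctions=not → not all inputs occur → does not occur.
System A fails [AND]: C shutoff valve failed=not, Redundant PTU malfunctions=not, Engine-driven pump degraded=not, Main return filter malfunctions=not → not all inputs occur → does not occur.
Left circuit lost [OR]: System A fails=not, Standby pressure line lost=occurs, Upper case drain malfunctions=not → at least one input occurs → occurs.
Standby system down [OR]: Left circuit lost=occurs, A accumulator malfunctions=not → at least one input occurs → occurs.
Aircraft hydraulic pressure lost [OR]: System B lost=not, Standby system down=occurs → at least one input occurs → occurs.

Yes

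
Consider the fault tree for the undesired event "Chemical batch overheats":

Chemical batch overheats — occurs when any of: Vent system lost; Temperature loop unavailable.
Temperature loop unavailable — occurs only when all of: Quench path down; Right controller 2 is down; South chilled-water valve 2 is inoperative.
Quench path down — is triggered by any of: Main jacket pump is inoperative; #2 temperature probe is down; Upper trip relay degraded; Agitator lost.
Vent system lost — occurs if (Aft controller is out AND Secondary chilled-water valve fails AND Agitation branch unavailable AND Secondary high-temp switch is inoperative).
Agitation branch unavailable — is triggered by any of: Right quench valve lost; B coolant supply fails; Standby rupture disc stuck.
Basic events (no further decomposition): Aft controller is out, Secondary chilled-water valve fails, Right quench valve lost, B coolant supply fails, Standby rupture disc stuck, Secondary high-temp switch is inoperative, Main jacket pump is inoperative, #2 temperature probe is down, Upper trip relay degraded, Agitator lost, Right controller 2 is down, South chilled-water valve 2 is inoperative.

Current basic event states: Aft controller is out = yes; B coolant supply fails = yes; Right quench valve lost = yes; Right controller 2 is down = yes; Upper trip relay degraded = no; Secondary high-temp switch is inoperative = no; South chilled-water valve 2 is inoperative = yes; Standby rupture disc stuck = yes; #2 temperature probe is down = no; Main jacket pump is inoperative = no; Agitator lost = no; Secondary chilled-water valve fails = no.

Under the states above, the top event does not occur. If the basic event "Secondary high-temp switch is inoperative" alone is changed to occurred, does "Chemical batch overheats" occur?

Counterfactual: set "Secondary high-temp switch is inoperative" to occurred.
Agitation branch unavailable [OR]: Right quench valve lost=occurs, B coolant supply fails=occurs, Standby rupture disc stuck=occurs → at least one input occurs → occurs.
Vent system lost [AND]: Aft controller is out=occurs, Secondary chilled-water valve fails=not, Agitation branch unavailable=occurs, Secondary high-temp switch is inoperative=occurs → not all inputs occur → does not occur.
Quench path down [OR]: Main jacket pump is inoperative=not, #2 temperature probe is down=not, Upper trip relay degraded=not, Agitator lost=not → no input occurs → does not occur.
Temperature loop unavailable [AND]: Quench path down=not, Right controller 2 is down=occurs, South chilled-water valve 2 is inoperative=occurs → not all inputs occur → does not occur.
Chemical batch overheats [OR]: Vent system lost=not, Temperature loop unavailable=not → no input occurs → does not occur.

No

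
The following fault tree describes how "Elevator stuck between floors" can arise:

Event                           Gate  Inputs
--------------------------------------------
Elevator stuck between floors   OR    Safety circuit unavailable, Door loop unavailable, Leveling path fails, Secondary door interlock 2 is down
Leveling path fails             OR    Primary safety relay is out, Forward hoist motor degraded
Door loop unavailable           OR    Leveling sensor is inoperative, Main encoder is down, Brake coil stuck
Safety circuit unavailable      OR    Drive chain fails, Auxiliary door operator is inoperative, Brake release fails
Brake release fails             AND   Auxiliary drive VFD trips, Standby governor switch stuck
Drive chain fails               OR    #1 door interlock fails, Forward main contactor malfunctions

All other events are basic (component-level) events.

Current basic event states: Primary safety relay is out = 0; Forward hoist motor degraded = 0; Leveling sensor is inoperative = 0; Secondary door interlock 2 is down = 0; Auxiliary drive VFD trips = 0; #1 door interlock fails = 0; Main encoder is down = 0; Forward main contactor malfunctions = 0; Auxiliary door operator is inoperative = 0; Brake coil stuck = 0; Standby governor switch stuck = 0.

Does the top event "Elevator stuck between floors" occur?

No

Drive chain fails [OR]: #1 door interlock fails=not, Forward main contactor malfunctions=not → no input occurs → does not occur.
Brake release fails [AND]: Auxiliary drive VFD trips=not, Standby governor switch stuck=not → not all inputs occur → does not occur.
Safety circuit unavailable [OR]: Drive chain fails=not, Auxiliary door operator is inoperative=not, Brake release fails=not → no input occurs → does not occur.
Door loop unavailable [OR]: Leveling sensor is inoperative=not, Main encoder is down=not, Brake coil stuck=not → no input occurs → does not occur.
Leveling path fails [OR]: Primary safety relay is out=not, Forward hoist motor degraded=not → no input occurs → does not occur.
Elevator stuck between floors [OR]: Safety circuit unavailable=not, Door loop unavailable=not, Leveling path fails=not, Secondary door interlock 2 is down=not → no input occurs → does not occur.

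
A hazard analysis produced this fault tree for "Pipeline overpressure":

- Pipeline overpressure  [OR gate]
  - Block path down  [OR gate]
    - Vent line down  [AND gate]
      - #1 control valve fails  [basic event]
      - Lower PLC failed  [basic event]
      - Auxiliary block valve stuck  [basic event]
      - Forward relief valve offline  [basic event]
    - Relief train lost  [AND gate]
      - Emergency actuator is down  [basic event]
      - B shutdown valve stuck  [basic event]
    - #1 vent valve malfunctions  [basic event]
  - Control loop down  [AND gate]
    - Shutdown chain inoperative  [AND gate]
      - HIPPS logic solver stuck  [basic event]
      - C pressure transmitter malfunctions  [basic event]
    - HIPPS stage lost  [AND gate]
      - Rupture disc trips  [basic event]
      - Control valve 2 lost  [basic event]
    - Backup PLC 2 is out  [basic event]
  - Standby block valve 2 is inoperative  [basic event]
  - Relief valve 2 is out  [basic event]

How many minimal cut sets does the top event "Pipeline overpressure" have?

Vent line down [AND]: one cut set from each child combined → 1 × 1 × 1 × 1 = 1 cut set(s).
Relief train lost [AND]: one cut set from each child combined → 1 × 1 = 1 cut set(s).
Block path down [OR]: union of children's cut sets → 3 cut set(s).
Shutdown chain inoperative [AND]: one cut set from each child combined → 1 × 1 = 1 cut set(s).
HIPPS stage lost [AND]: one cut set from each child combined → 1 × 1 = 1 cut set(s).
Control loop down [AND]: one cut set from each child combined → 1 × 1 × 1 = 1 cut set(s).
Pipeline overpressure [OR]: union of children's cut sets → 6 cut set(s).
Minimal cut sets: {#1 control valve fails, Auxiliary block valve stuck, Forward relief valve offline, Lower PLC failed}; {B shutdown valve stuck, Emergency actuator is down}; {#1 vent valve malfunctions}; {Backup PLC 2 is out, C pressure transmitter malfunctions, Control valve 2 lost, HIPPS logic solver stuck, Rupture disc trips}; {Standby block valve 2 is inoperative}; {Relief valve 2 is out}.

6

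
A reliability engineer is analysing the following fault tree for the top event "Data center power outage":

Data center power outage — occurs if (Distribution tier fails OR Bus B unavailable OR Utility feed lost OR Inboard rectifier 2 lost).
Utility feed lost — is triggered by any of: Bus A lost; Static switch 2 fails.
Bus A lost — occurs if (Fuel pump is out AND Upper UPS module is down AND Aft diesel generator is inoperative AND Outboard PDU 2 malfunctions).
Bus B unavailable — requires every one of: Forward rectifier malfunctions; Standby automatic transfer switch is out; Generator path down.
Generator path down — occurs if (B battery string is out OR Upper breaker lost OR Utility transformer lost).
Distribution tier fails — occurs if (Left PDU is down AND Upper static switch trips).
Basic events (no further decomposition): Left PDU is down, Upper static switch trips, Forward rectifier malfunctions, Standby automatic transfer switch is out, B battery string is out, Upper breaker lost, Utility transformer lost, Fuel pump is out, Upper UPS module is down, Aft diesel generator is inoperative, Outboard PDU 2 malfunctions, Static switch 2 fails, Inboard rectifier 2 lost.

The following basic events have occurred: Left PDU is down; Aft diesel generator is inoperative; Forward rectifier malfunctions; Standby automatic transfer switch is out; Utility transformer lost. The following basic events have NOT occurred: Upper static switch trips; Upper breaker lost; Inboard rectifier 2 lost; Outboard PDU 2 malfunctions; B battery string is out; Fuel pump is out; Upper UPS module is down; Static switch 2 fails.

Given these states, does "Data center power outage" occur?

Distribution tier fails [AND]: Left PDU is down=occurs, Upper static switch trips=not → not all inputs occur → does not occur.
Generator path down [OR]: B battery string is out=not, Upper breaker lost=not, Utility transformer lost=occurs → at least one input occurs → occurs.
Bus B unavailable [AND]: Forward rectifier malfunctions=occurs, Standby automatic transfer switch is out=occurs, Generator path down=occurs → all inputs occur → occurs.
Bus A lost [AND]: Fuel pump is out=not, Upper UPS module is down=not, Aft diesel generator is inoperative=occurs, Outboard PDU 2 malfunctions=not → not all inputs occur → does not occur.
Utility feed lost [OR]: Bus A lost=not, Static switch 2 fails=not → no input occurs → does not occur.
Data center power outage [OR]: Distribution tier fails=not, Bus B unavailable=occurs, Utility feed lost=not, Inboard rectifier 2 lost=not → at least one input occurs → occurs.

Yes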